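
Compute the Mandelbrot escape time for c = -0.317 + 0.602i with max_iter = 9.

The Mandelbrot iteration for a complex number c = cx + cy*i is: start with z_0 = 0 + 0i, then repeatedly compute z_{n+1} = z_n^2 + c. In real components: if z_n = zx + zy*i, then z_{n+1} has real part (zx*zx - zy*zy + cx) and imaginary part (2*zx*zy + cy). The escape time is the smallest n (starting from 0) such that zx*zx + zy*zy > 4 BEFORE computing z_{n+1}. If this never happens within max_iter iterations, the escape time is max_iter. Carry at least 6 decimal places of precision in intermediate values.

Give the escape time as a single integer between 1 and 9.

Answer: 9

Derivation:
z_0 = 0 + 0i, c = -0.3170 + 0.6020i
Iter 1: z = -0.3170 + 0.6020i, |z|^2 = 0.4629
Iter 2: z = -0.5789 + 0.2203i, |z|^2 = 0.3837
Iter 3: z = -0.0304 + 0.3469i, |z|^2 = 0.1213
Iter 4: z = -0.4364 + 0.5809i, |z|^2 = 0.5279
Iter 5: z = -0.4640 + 0.0950i, |z|^2 = 0.2243
Iter 6: z = -0.1107 + 0.5139i, |z|^2 = 0.2763
Iter 7: z = -0.5688 + 0.4882i, |z|^2 = 0.5619
Iter 8: z = -0.2318 + 0.0466i, |z|^2 = 0.0559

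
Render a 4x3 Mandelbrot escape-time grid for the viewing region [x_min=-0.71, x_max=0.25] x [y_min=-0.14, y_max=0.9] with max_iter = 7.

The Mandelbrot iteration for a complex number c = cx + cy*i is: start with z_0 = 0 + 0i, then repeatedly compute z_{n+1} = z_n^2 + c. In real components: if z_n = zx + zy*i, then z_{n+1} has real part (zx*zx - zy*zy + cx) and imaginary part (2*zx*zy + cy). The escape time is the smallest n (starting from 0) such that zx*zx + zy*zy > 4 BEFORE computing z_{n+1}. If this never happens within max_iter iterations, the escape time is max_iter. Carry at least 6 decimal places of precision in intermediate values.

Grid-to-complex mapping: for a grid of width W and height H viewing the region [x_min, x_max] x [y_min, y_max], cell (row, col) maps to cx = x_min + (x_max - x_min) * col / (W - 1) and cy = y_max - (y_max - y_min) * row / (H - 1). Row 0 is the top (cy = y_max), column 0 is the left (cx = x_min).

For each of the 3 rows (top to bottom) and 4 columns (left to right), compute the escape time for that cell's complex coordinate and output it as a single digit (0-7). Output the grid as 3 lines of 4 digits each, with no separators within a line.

(row=0, col=0): c = -0.7100 + 0.9000i → escape time 4
(row=0, col=1): c = -0.3900 + 0.9000i → escape time 5
(row=0, col=2): c = -0.0700 + 0.9000i → escape time 7
(row=0, col=3): c = 0.2500 + 0.9000i → escape time 4
(row=1, col=0): c = -0.7100 + 0.3800i → escape time 7
(row=1, col=1): c = -0.3900 + 0.3800i → escape time 7
(row=1, col=2): c = -0.0700 + 0.3800i → escape time 7
(row=1, col=3): c = 0.2500 + 0.3800i → escape time 7
(row=2, col=0): c = -0.7100 + -0.1400i → escape time 7
(row=2, col=1): c = -0.3900 + -0.1400i → escape time 7
(row=2, col=2): c = -0.0700 + -0.1400i → escape time 7
(row=2, col=3): c = 0.2500 + -0.1400i → escape time 7

Answer: 4574
7777
7777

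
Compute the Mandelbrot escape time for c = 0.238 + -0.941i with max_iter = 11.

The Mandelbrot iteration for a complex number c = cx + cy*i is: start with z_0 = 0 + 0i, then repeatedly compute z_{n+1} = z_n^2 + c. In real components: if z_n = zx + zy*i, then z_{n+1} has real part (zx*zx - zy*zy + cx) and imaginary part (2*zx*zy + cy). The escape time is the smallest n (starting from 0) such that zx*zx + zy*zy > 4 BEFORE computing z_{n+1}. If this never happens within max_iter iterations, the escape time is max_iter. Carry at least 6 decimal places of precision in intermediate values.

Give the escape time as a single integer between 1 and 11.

Answer: 4

Derivation:
z_0 = 0 + 0i, c = 0.2380 + -0.9410i
Iter 1: z = 0.2380 + -0.9410i, |z|^2 = 0.9421
Iter 2: z = -0.5908 + -1.3889i, |z|^2 = 2.2782
Iter 3: z = -1.3420 + 0.7002i, |z|^2 = 2.2913
Iter 4: z = 1.5486 + -2.8205i, |z|^2 = 10.3532
Escaped at iteration 4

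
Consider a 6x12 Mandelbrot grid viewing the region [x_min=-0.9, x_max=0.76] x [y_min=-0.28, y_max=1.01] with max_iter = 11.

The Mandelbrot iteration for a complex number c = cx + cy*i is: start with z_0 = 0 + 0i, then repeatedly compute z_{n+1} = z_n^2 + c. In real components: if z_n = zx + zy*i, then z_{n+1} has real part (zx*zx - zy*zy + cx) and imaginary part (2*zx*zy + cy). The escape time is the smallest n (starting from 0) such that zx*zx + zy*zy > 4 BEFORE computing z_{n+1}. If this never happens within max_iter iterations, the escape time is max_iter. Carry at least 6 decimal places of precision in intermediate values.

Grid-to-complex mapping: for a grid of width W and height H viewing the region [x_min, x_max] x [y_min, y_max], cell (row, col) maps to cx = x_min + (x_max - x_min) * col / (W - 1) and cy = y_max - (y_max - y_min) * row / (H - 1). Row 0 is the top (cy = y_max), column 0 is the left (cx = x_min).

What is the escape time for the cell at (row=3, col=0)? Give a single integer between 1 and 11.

z_0 = 0 + 0i, c = -0.9000 + 0.6582i
Iter 1: z = -0.9000 + 0.6582i, |z|^2 = 1.2432
Iter 2: z = -0.5232 + -0.5265i, |z|^2 = 0.5510
Iter 3: z = -0.9035 + 1.2092i, |z|^2 = 2.2784
Iter 4: z = -1.5457 + -1.5268i, |z|^2 = 4.7204
Escaped at iteration 4

Answer: 4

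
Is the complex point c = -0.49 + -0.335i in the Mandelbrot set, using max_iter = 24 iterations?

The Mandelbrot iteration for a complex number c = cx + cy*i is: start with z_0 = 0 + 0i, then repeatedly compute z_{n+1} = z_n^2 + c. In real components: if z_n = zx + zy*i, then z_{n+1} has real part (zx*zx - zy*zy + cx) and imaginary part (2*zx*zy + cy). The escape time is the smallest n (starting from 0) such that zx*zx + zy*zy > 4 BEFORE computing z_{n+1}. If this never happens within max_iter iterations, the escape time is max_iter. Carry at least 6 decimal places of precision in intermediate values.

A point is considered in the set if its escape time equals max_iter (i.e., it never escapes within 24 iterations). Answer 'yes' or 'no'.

Answer: yes

Derivation:
z_0 = 0 + 0i, c = -0.4900 + -0.3350i
Iter 1: z = -0.4900 + -0.3350i, |z|^2 = 0.3523
Iter 2: z = -0.3621 + -0.0067i, |z|^2 = 0.1312
Iter 3: z = -0.3589 + -0.3301i, |z|^2 = 0.2378
Iter 4: z = -0.4702 + -0.0980i, |z|^2 = 0.2307
Iter 5: z = -0.2785 + -0.2428i, |z|^2 = 0.1366
Iter 6: z = -0.4714 + -0.1997i, |z|^2 = 0.2621
Iter 7: z = -0.3077 + -0.1467i, |z|^2 = 0.1162
Iter 8: z = -0.4169 + -0.2447i, |z|^2 = 0.2337
Iter 9: z = -0.3761 + -0.1310i, |z|^2 = 0.1586
Iter 10: z = -0.3657 + -0.2365i, |z|^2 = 0.1896
Iter 11: z = -0.4122 + -0.1620i, |z|^2 = 0.1962
Iter 12: z = -0.3464 + -0.2014i, |z|^2 = 0.1605
Iter 13: z = -0.4106 + -0.1955i, |z|^2 = 0.2068
Iter 14: z = -0.3596 + -0.1745i, |z|^2 = 0.1598
Iter 15: z = -0.3911 + -0.2095i, |z|^2 = 0.1969
Iter 16: z = -0.3809 + -0.1711i, |z|^2 = 0.1744
Iter 17: z = -0.3742 + -0.2046i, |z|^2 = 0.1819
Iter 18: z = -0.3919 + -0.1819i, |z|^2 = 0.1866
Iter 19: z = -0.3695 + -0.1925i, |z|^2 = 0.1736
Iter 20: z = -0.3905 + -0.1928i, |z|^2 = 0.1897
Iter 21: z = -0.3747 + -0.1845i, |z|^2 = 0.1744
Iter 22: z = -0.3837 + -0.1968i, |z|^2 = 0.1859
Iter 23: z = -0.3815 + -0.1840i, |z|^2 = 0.1794
Did not escape in 24 iterations → in set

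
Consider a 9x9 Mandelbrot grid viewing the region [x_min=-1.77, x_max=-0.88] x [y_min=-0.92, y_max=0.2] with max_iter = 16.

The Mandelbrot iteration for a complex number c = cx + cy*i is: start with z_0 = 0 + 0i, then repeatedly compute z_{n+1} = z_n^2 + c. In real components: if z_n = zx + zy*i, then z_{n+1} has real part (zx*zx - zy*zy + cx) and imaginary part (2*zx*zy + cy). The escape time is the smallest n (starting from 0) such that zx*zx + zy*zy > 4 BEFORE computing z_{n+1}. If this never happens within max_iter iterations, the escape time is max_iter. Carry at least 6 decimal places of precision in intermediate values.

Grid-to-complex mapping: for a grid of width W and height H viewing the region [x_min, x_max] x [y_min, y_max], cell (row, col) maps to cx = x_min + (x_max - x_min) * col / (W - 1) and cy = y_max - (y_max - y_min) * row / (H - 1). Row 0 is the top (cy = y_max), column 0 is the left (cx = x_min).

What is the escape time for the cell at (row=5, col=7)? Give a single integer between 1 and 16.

z_0 = 0 + 0i, c = -0.9912 + -0.5000i
Iter 1: z = -0.9912 + -0.5000i, |z|^2 = 1.2326
Iter 2: z = -0.2587 + 0.4912i, |z|^2 = 0.3082
Iter 3: z = -1.1657 + -0.7541i, |z|^2 = 1.9275
Iter 4: z = -0.2012 + 1.2582i, |z|^2 = 1.6235
Iter 5: z = -2.5337 + -1.0063i, |z|^2 = 7.4325
Escaped at iteration 5

Answer: 5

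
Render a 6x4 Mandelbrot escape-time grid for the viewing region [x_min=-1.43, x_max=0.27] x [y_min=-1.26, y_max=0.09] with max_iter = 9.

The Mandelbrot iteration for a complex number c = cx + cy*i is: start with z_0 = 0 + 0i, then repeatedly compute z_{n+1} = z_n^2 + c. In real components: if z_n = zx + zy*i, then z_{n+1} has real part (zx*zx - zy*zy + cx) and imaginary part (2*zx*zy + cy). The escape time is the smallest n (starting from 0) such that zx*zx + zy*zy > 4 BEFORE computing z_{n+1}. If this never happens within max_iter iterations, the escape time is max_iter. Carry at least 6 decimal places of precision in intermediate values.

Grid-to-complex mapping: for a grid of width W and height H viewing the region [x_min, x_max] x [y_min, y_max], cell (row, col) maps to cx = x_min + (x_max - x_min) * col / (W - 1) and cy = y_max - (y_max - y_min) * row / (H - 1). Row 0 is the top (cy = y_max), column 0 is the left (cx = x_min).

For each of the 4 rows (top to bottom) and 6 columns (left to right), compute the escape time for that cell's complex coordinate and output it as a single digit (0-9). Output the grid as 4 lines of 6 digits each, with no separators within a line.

Answer: 999999
589999
334695
223332

Derivation:
(row=0, col=0): c = -1.4300 + 0.0900i → escape time 9
(row=0, col=1): c = -1.0900 + 0.0900i → escape time 9
(row=0, col=2): c = -0.7500 + 0.0900i → escape time 9
(row=0, col=3): c = -0.4100 + 0.0900i → escape time 9
(row=0, col=4): c = -0.0700 + 0.0900i → escape time 9
(row=0, col=5): c = 0.2700 + 0.0900i → escape time 9
(row=1, col=0): c = -1.4300 + -0.3600i → escape time 5
(row=1, col=1): c = -1.0900 + -0.3600i → escape time 8
(row=1, col=2): c = -0.7500 + -0.3600i → escape time 9
(row=1, col=3): c = -0.4100 + -0.3600i → escape time 9
(row=1, col=4): c = -0.0700 + -0.3600i → escape time 9
(row=1, col=5): c = 0.2700 + -0.3600i → escape time 9
(row=2, col=0): c = -1.4300 + -0.8100i → escape time 3
(row=2, col=1): c = -1.0900 + -0.8100i → escape time 3
(row=2, col=2): c = -0.7500 + -0.8100i → escape time 4
(row=2, col=3): c = -0.4100 + -0.8100i → escape time 6
(row=2, col=4): c = -0.0700 + -0.8100i → escape time 9
(row=2, col=5): c = 0.2700 + -0.8100i → escape time 5
(row=3, col=0): c = -1.4300 + -1.2600i → escape time 2
(row=3, col=1): c = -1.0900 + -1.2600i → escape time 2
(row=3, col=2): c = -0.7500 + -1.2600i → escape time 3
(row=3, col=3): c = -0.4100 + -1.2600i → escape time 3
(row=3, col=4): c = -0.0700 + -1.2600i → escape time 3
(row=3, col=5): c = 0.2700 + -1.2600i → escape time 2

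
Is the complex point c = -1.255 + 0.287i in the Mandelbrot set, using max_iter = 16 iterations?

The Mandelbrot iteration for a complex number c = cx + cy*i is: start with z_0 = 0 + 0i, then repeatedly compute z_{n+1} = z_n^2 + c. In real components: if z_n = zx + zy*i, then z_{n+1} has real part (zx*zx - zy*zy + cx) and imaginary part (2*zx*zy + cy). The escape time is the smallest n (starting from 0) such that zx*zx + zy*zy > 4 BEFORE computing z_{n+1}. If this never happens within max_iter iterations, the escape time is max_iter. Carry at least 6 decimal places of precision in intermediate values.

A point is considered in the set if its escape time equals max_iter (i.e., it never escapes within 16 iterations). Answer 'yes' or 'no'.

Answer: no

Derivation:
z_0 = 0 + 0i, c = -1.2550 + 0.2870i
Iter 1: z = -1.2550 + 0.2870i, |z|^2 = 1.6574
Iter 2: z = 0.2377 + -0.4334i, |z|^2 = 0.2443
Iter 3: z = -1.3863 + 0.0810i, |z|^2 = 1.9285
Iter 4: z = 0.6603 + 0.0624i, |z|^2 = 0.4399
Iter 5: z = -0.8228 + 0.3694i, |z|^2 = 0.8135
Iter 6: z = -0.7144 + -0.3209i, |z|^2 = 0.6133
Iter 7: z = -0.8476 + 0.7455i, |z|^2 = 1.2742
Iter 8: z = -1.0923 + -0.9767i, |z|^2 = 2.1470
Iter 9: z = -1.0160 + 2.4207i, |z|^2 = 6.8918
Escaped at iteration 9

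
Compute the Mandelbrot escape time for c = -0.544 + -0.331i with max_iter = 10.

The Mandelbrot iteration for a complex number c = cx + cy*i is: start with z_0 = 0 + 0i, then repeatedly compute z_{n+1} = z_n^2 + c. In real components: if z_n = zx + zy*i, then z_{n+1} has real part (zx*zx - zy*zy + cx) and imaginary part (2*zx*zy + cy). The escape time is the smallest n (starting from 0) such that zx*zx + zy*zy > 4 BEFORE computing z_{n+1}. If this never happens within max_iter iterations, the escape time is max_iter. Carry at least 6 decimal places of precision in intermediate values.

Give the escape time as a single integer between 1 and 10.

z_0 = 0 + 0i, c = -0.5440 + -0.3310i
Iter 1: z = -0.5440 + -0.3310i, |z|^2 = 0.4055
Iter 2: z = -0.3576 + 0.0291i, |z|^2 = 0.1287
Iter 3: z = -0.4170 + -0.3518i, |z|^2 = 0.2976
Iter 4: z = -0.4939 + -0.0376i, |z|^2 = 0.2454
Iter 5: z = -0.3014 + -0.2939i, |z|^2 = 0.1772
Iter 6: z = -0.5395 + -0.1538i, |z|^2 = 0.3147
Iter 7: z = -0.2766 + -0.1650i, |z|^2 = 0.1037
Iter 8: z = -0.4947 + -0.2397i, |z|^2 = 0.3022
Iter 9: z = -0.3567 + -0.0938i, |z|^2 = 0.1361

Answer: 10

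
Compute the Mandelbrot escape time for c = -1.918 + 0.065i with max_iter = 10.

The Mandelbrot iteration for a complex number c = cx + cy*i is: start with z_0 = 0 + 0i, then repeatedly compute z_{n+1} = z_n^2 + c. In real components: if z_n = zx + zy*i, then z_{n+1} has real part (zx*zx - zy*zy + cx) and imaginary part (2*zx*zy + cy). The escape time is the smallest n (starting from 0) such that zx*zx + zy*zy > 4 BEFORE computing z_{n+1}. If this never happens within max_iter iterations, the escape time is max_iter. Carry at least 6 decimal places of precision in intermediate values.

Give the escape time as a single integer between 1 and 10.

Answer: 5

Derivation:
z_0 = 0 + 0i, c = -1.9180 + 0.0650i
Iter 1: z = -1.9180 + 0.0650i, |z|^2 = 3.6829
Iter 2: z = 1.7565 + -0.1843i, |z|^2 = 3.1193
Iter 3: z = 1.1333 + -0.5826i, |z|^2 = 1.6238
Iter 4: z = -0.9730 + -1.2555i, |z|^2 = 2.5230
Iter 5: z = -2.5475 + 2.5083i, |z|^2 = 12.7811
Escaped at iteration 5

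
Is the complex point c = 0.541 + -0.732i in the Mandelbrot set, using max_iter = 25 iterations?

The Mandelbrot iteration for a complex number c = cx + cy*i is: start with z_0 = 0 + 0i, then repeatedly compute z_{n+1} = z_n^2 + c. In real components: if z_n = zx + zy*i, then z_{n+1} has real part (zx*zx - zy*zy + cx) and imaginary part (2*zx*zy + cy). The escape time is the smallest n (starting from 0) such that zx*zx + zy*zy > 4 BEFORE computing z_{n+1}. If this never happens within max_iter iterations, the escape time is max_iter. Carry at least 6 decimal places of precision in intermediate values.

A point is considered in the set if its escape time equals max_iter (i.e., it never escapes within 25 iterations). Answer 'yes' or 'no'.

Answer: no

Derivation:
z_0 = 0 + 0i, c = 0.5410 + -0.7320i
Iter 1: z = 0.5410 + -0.7320i, |z|^2 = 0.8285
Iter 2: z = 0.2979 + -1.5240i, |z|^2 = 2.4114
Iter 3: z = -1.6929 + -1.6399i, |z|^2 = 5.5552
Escaped at iteration 3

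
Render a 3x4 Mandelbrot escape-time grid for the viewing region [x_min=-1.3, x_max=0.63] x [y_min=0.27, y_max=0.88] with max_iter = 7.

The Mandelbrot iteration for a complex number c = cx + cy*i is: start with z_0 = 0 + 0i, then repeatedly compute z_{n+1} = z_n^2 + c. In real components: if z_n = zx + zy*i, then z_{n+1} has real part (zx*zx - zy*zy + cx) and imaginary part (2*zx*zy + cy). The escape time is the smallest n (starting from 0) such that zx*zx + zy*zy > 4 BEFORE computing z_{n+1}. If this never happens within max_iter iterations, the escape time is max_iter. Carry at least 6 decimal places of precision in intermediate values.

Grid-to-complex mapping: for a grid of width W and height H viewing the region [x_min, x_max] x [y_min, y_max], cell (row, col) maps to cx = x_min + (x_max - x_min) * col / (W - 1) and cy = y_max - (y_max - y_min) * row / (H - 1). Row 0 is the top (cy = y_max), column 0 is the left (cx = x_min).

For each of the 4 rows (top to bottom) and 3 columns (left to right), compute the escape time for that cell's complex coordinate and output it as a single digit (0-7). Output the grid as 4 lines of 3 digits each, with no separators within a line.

Answer: 362
373
473
774

Derivation:
(row=0, col=0): c = -1.3000 + 0.8800i → escape time 3
(row=0, col=1): c = -0.3350 + 0.8800i → escape time 6
(row=0, col=2): c = 0.6300 + 0.8800i → escape time 2
(row=1, col=0): c = -1.3000 + 0.6767i → escape time 3
(row=1, col=1): c = -0.3350 + 0.6767i → escape time 7
(row=1, col=2): c = 0.6300 + 0.6767i → escape time 3
(row=2, col=0): c = -1.3000 + 0.4733i → escape time 4
(row=2, col=1): c = -0.3350 + 0.4733i → escape time 7
(row=2, col=2): c = 0.6300 + 0.4733i → escape time 3
(row=3, col=0): c = -1.3000 + 0.2700i → escape time 7
(row=3, col=1): c = -0.3350 + 0.2700i → escape time 7
(row=3, col=2): c = 0.6300 + 0.2700i → escape time 4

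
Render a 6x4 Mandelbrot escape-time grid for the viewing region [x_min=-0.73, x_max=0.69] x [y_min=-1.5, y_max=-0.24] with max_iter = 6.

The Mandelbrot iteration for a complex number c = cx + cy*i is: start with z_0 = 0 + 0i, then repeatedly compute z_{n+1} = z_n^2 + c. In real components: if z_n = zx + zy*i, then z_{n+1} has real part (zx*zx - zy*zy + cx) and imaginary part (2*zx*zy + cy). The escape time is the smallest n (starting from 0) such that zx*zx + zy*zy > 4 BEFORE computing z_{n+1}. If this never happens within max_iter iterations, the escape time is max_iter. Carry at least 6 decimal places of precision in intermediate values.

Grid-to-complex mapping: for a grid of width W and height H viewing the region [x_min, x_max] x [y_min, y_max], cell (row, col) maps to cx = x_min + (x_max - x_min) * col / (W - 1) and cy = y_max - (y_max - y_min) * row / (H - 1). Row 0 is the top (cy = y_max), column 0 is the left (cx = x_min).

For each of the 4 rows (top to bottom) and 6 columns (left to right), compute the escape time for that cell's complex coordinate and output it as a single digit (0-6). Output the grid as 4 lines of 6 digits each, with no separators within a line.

(row=0, col=0): c = -0.7300 + -0.2400i → escape time 6
(row=0, col=1): c = -0.4460 + -0.2400i → escape time 6
(row=0, col=2): c = -0.1620 + -0.2400i → escape time 6
(row=0, col=3): c = 0.1220 + -0.2400i → escape time 6
(row=0, col=4): c = 0.4060 + -0.2400i → escape time 6
(row=0, col=5): c = 0.6900 + -0.2400i → escape time 3
(row=1, col=0): c = -0.7300 + -0.6600i → escape time 5
(row=1, col=1): c = -0.4460 + -0.6600i → escape time 6
(row=1, col=2): c = -0.1620 + -0.6600i → escape time 6
(row=1, col=3): c = 0.1220 + -0.6600i → escape time 6
(row=1, col=4): c = 0.4060 + -0.6600i → escape time 6
(row=1, col=5): c = 0.6900 + -0.6600i → escape time 3
(row=2, col=0): c = -0.7300 + -1.0800i → escape time 3
(row=2, col=1): c = -0.4460 + -1.0800i → escape time 4
(row=2, col=2): c = -0.1620 + -1.0800i → escape time 6
(row=2, col=3): c = 0.1220 + -1.0800i → escape time 4
(row=2, col=4): c = 0.4060 + -1.0800i → escape time 2
(row=2, col=5): c = 0.6900 + -1.0800i → escape time 2
(row=3, col=0): c = -0.7300 + -1.5000i → escape time 2
(row=3, col=1): c = -0.4460 + -1.5000i → escape time 2
(row=3, col=2): c = -0.1620 + -1.5000i → escape time 2
(row=3, col=3): c = 0.1220 + -1.5000i → escape time 2
(row=3, col=4): c = 0.4060 + -1.5000i → escape time 2
(row=3, col=5): c = 0.6900 + -1.5000i → escape time 2

Answer: 666663
566663
346422
222222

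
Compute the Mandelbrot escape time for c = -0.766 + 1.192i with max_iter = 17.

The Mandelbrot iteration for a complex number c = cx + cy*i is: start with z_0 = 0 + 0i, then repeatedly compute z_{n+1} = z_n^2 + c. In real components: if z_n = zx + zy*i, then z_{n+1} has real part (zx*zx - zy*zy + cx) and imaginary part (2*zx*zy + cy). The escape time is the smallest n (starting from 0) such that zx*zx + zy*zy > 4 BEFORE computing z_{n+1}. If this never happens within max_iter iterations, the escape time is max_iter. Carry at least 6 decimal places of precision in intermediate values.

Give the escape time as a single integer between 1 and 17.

z_0 = 0 + 0i, c = -0.7660 + 1.1920i
Iter 1: z = -0.7660 + 1.1920i, |z|^2 = 2.0076
Iter 2: z = -1.6001 + -0.6341i, |z|^2 = 2.9625
Iter 3: z = 1.3922 + 3.2214i, |z|^2 = 12.3156
Escaped at iteration 3

Answer: 3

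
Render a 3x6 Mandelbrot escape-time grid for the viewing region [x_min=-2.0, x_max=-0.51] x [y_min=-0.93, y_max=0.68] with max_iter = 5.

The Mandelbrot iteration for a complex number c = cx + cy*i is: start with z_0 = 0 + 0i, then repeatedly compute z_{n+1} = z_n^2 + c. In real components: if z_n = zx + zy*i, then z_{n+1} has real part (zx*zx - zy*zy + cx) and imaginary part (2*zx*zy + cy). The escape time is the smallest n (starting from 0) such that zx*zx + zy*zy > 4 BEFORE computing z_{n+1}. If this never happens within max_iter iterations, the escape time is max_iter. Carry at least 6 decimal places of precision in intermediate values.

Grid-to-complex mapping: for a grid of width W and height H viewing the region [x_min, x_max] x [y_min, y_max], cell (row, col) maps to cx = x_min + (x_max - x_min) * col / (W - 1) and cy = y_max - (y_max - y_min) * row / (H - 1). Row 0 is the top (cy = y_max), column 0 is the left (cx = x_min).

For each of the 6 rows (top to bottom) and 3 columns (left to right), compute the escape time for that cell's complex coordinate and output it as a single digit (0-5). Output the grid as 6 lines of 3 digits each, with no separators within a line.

Answer: 135
155
155
155
135
134

Derivation:
(row=0, col=0): c = -2.0000 + 0.6800i → escape time 1
(row=0, col=1): c = -1.2550 + 0.6800i → escape time 3
(row=0, col=2): c = -0.5100 + 0.6800i → escape time 5
(row=1, col=0): c = -2.0000 + 0.3580i → escape time 1
(row=1, col=1): c = -1.2550 + 0.3580i → escape time 5
(row=1, col=2): c = -0.5100 + 0.3580i → escape time 5
(row=2, col=0): c = -2.0000 + 0.0360i → escape time 1
(row=2, col=1): c = -1.2550 + 0.0360i → escape time 5
(row=2, col=2): c = -0.5100 + 0.0360i → escape time 5
(row=3, col=0): c = -2.0000 + -0.2860i → escape time 1
(row=3, col=1): c = -1.2550 + -0.2860i → escape time 5
(row=3, col=2): c = -0.5100 + -0.2860i → escape time 5
(row=4, col=0): c = -2.0000 + -0.6080i → escape time 1
(row=4, col=1): c = -1.2550 + -0.6080i → escape time 3
(row=4, col=2): c = -0.5100 + -0.6080i → escape time 5
(row=5, col=0): c = -2.0000 + -0.9300i → escape time 1
(row=5, col=1): c = -1.2550 + -0.9300i → escape time 3
(row=5, col=2): c = -0.5100 + -0.9300i → escape time 4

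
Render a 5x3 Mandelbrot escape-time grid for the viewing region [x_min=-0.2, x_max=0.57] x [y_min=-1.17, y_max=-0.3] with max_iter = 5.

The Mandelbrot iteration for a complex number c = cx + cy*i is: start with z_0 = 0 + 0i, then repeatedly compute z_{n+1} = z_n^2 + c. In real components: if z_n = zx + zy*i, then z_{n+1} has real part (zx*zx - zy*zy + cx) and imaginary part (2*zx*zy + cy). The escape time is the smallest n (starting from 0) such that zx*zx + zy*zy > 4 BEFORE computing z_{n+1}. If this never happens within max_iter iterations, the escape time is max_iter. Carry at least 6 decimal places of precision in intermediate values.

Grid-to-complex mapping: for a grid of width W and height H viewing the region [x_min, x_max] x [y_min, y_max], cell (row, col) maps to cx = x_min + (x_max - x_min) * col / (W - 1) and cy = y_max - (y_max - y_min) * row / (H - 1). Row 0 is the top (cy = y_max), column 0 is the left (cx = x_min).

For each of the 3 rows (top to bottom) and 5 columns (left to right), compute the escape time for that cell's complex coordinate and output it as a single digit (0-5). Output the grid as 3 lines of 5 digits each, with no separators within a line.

(row=0, col=0): c = -0.2000 + -0.3000i → escape time 5
(row=0, col=1): c = -0.0075 + -0.3000i → escape time 5
(row=0, col=2): c = 0.1850 + -0.3000i → escape time 5
(row=0, col=3): c = 0.3775 + -0.3000i → escape time 5
(row=0, col=4): c = 0.5700 + -0.3000i → escape time 4
(row=1, col=0): c = -0.2000 + -0.7350i → escape time 5
(row=1, col=1): c = -0.0075 + -0.7350i → escape time 5
(row=1, col=2): c = 0.1850 + -0.7350i → escape time 5
(row=1, col=3): c = 0.3775 + -0.7350i → escape time 5
(row=1, col=4): c = 0.5700 + -0.7350i → escape time 3
(row=2, col=0): c = -0.2000 + -1.1700i → escape time 4
(row=2, col=1): c = -0.0075 + -1.1700i → escape time 3
(row=2, col=2): c = 0.1850 + -1.1700i → escape time 3
(row=2, col=3): c = 0.3775 + -1.1700i → escape time 2
(row=2, col=4): c = 0.5700 + -1.1700i → escape time 2

Answer: 55554
55553
43322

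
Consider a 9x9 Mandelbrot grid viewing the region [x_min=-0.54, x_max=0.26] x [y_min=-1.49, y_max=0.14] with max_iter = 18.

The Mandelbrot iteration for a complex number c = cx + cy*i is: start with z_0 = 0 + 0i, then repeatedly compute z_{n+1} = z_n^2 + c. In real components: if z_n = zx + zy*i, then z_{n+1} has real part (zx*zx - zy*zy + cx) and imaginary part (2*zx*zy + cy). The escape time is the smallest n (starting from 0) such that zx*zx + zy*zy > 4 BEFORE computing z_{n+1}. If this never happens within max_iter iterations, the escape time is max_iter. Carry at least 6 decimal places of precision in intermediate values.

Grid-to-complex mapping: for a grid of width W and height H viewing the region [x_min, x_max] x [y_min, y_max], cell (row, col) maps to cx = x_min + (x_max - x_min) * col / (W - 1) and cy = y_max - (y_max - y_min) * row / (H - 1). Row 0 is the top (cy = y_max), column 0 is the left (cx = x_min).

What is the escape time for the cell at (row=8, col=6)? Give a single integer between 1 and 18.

z_0 = 0 + 0i, c = 0.0600 + -1.4900i
Iter 1: z = 0.0600 + -1.4900i, |z|^2 = 2.2237
Iter 2: z = -2.1565 + -1.6688i, |z|^2 = 7.4354
Escaped at iteration 2

Answer: 2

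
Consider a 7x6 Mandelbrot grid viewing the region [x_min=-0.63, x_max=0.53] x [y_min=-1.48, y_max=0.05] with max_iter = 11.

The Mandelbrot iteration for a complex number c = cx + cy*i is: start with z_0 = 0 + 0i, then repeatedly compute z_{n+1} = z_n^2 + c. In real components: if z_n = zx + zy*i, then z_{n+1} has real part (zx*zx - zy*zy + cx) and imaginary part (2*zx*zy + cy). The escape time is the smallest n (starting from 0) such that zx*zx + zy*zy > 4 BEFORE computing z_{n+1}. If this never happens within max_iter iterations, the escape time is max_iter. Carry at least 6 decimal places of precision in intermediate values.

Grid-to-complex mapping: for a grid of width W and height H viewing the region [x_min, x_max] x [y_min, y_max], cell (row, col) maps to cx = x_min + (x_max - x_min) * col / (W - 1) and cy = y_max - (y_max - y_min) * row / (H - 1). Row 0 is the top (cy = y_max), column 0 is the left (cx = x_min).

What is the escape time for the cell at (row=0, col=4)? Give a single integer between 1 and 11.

z_0 = 0 + 0i, c = 0.1433 + 0.0500i
Iter 1: z = 0.1433 + 0.0500i, |z|^2 = 0.0230
Iter 2: z = 0.1614 + 0.0643i, |z|^2 = 0.0302
Iter 3: z = 0.1652 + 0.0708i, |z|^2 = 0.0323
Iter 4: z = 0.1656 + 0.0734i, |z|^2 = 0.0328
Iter 5: z = 0.1654 + 0.0743i, |z|^2 = 0.0329
Iter 6: z = 0.1652 + 0.0746i, |z|^2 = 0.0328
Iter 7: z = 0.1650 + 0.0746i, |z|^2 = 0.0328
Iter 8: z = 0.1650 + 0.0746i, |z|^2 = 0.0328
Iter 9: z = 0.1650 + 0.0746i, |z|^2 = 0.0328
Iter 10: z = 0.1650 + 0.0746i, |z|^2 = 0.0328

Answer: 11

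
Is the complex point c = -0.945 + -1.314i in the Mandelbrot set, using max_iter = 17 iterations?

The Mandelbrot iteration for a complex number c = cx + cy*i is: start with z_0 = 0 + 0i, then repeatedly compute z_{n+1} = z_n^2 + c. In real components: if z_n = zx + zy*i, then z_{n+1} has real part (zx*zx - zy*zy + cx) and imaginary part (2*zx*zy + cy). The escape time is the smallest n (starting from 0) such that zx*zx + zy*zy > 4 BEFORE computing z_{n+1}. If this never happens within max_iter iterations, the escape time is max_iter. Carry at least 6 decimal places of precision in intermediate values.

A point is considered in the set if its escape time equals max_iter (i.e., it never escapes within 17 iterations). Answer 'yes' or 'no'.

z_0 = 0 + 0i, c = -0.9450 + -1.3140i
Iter 1: z = -0.9450 + -1.3140i, |z|^2 = 2.6196
Iter 2: z = -1.7786 + 1.1695i, |z|^2 = 4.5310
Escaped at iteration 2

Answer: no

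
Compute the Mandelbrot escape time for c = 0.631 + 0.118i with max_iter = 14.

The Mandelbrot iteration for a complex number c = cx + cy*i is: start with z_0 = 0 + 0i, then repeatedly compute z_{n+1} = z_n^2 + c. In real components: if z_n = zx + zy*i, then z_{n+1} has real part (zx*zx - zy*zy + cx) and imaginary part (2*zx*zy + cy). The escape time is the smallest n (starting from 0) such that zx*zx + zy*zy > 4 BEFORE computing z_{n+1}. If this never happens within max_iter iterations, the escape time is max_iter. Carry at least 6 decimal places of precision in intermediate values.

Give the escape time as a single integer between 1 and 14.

Answer: 4

Derivation:
z_0 = 0 + 0i, c = 0.6310 + 0.1180i
Iter 1: z = 0.6310 + 0.1180i, |z|^2 = 0.4121
Iter 2: z = 1.0152 + 0.2669i, |z|^2 = 1.1020
Iter 3: z = 1.5905 + 0.6600i, |z|^2 = 2.9651
Iter 4: z = 2.7250 + 2.2173i, |z|^2 = 12.3421
Escaped at iteration 4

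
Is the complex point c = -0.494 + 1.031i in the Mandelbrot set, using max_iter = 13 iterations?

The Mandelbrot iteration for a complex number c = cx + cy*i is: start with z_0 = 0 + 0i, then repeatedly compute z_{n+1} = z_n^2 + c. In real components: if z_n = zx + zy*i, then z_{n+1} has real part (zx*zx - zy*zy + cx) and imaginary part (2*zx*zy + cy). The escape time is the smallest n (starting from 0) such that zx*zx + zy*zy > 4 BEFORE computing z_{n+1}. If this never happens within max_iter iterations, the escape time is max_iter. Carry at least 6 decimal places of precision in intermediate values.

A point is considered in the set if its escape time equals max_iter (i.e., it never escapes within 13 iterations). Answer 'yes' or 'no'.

Answer: no

Derivation:
z_0 = 0 + 0i, c = -0.4940 + 1.0310i
Iter 1: z = -0.4940 + 1.0310i, |z|^2 = 1.3070
Iter 2: z = -1.3129 + 0.0124i, |z|^2 = 1.7239
Iter 3: z = 1.2296 + 0.9985i, |z|^2 = 2.5090
Iter 4: z = 0.0209 + 3.4866i, |z|^2 = 12.1567
Escaped at iteration 4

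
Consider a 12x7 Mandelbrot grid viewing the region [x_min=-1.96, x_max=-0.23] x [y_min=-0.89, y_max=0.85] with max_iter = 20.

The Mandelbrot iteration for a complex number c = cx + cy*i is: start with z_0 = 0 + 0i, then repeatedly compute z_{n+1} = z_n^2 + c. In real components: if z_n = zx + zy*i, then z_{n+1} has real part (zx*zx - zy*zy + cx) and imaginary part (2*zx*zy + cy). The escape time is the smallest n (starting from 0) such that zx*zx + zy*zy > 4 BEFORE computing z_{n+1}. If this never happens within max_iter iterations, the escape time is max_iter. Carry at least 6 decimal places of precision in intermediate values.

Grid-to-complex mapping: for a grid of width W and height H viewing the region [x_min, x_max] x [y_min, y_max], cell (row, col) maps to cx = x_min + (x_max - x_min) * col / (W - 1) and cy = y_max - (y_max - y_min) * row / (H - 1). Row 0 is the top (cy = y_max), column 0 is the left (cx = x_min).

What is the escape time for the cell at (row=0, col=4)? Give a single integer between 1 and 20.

z_0 = 0 + 0i, c = -1.3309 + 0.8500i
Iter 1: z = -1.3309 + 0.8500i, |z|^2 = 2.4938
Iter 2: z = -0.2821 + -1.4125i, |z|^2 = 2.0749
Iter 3: z = -3.2466 + 1.6469i, |z|^2 = 13.2529
Escaped at iteration 3

Answer: 3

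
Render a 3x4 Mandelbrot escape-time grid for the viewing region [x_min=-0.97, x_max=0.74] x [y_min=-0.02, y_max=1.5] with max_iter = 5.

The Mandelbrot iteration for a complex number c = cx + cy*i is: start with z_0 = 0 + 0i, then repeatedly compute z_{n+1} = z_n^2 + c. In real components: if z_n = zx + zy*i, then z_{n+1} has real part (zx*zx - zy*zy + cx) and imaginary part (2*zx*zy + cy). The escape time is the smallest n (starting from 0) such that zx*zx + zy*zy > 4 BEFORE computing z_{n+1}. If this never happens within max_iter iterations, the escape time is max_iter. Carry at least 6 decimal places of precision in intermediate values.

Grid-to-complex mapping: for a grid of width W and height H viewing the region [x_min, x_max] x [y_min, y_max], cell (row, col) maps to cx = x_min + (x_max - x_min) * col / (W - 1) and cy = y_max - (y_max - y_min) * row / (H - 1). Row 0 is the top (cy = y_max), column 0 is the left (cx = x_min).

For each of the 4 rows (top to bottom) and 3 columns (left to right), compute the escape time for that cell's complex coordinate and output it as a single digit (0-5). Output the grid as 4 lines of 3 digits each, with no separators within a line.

Answer: 222
352
553
553

Derivation:
(row=0, col=0): c = -0.9700 + 1.5000i → escape time 2
(row=0, col=1): c = -0.1150 + 1.5000i → escape time 2
(row=0, col=2): c = 0.7400 + 1.5000i → escape time 2
(row=1, col=0): c = -0.9700 + 0.9933i → escape time 3
(row=1, col=1): c = -0.1150 + 0.9933i → escape time 5
(row=1, col=2): c = 0.7400 + 0.9933i → escape time 2
(row=2, col=0): c = -0.9700 + 0.4867i → escape time 5
(row=2, col=1): c = -0.1150 + 0.4867i → escape time 5
(row=2, col=2): c = 0.7400 + 0.4867i → escape time 3
(row=3, col=0): c = -0.9700 + -0.0200i → escape time 5
(row=3, col=1): c = -0.1150 + -0.0200i → escape time 5
(row=3, col=2): c = 0.7400 + -0.0200i → escape time 3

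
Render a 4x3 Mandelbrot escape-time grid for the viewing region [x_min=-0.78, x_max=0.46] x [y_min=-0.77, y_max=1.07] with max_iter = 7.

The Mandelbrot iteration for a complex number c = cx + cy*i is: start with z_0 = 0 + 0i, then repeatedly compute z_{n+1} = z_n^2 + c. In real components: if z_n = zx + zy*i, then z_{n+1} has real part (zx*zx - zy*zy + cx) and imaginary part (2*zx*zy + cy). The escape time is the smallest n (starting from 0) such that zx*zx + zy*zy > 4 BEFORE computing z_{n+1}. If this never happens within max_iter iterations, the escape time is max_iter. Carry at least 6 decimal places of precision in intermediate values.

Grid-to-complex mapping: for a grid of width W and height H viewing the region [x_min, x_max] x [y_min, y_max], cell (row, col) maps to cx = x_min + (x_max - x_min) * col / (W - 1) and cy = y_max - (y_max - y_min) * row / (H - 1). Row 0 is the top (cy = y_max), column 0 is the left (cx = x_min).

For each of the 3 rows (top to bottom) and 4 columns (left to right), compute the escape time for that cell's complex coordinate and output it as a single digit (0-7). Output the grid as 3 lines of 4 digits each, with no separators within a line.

(row=0, col=0): c = -0.7800 + 1.0700i → escape time 3
(row=0, col=1): c = -0.3667 + 1.0700i → escape time 4
(row=0, col=2): c = 0.0467 + 1.0700i → escape time 4
(row=0, col=3): c = 0.4600 + 1.0700i → escape time 2
(row=1, col=0): c = -0.7800 + 0.1500i → escape time 7
(row=1, col=1): c = -0.3667 + 0.1500i → escape time 7
(row=1, col=2): c = 0.0467 + 0.1500i → escape time 7
(row=1, col=3): c = 0.4600 + 0.1500i → escape time 6
(row=2, col=0): c = -0.7800 + -0.7700i → escape time 4
(row=2, col=1): c = -0.3667 + -0.7700i → escape time 7
(row=2, col=2): c = 0.0467 + -0.7700i → escape time 7
(row=2, col=3): c = 0.4600 + -0.7700i → escape time 4

Answer: 3442
7776
4774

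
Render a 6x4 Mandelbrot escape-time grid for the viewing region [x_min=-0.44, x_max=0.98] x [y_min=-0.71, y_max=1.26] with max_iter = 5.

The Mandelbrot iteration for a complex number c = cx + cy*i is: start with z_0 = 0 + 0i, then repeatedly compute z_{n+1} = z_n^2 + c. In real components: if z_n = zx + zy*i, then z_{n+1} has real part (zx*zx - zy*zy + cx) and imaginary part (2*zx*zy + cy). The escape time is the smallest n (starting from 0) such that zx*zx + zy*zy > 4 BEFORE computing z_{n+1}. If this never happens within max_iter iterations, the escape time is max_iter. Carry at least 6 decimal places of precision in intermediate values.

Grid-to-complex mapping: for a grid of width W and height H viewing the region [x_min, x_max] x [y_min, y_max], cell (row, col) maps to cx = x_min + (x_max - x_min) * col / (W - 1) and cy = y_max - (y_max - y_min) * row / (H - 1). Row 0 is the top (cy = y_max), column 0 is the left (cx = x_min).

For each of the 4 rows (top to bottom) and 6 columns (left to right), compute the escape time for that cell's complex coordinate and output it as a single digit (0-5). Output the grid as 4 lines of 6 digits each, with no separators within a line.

(row=0, col=0): c = -0.4400 + 1.2600i → escape time 3
(row=0, col=1): c = -0.1560 + 1.2600i → escape time 3
(row=0, col=2): c = 0.1280 + 1.2600i → escape time 2
(row=0, col=3): c = 0.4120 + 1.2600i → escape time 2
(row=0, col=4): c = 0.6960 + 1.2600i → escape time 2
(row=0, col=5): c = 0.9800 + 1.2600i → escape time 2
(row=1, col=0): c = -0.4400 + 0.6033i → escape time 5
(row=1, col=1): c = -0.1560 + 0.6033i → escape time 5
(row=1, col=2): c = 0.1280 + 0.6033i → escape time 5
(row=1, col=3): c = 0.4120 + 0.6033i → escape time 5
(row=1, col=4): c = 0.6960 + 0.6033i → escape time 3
(row=1, col=5): c = 0.9800 + 0.6033i → escape time 2
(row=2, col=0): c = -0.4400 + -0.0533i → escape time 5
(row=2, col=1): c = -0.1560 + -0.0533i → escape time 5
(row=2, col=2): c = 0.1280 + -0.0533i → escape time 5
(row=2, col=3): c = 0.4120 + -0.0533i → escape time 5
(row=2, col=4): c = 0.6960 + -0.0533i → escape time 3
(row=2, col=5): c = 0.9800 + -0.0533i → escape time 3
(row=3, col=0): c = -0.4400 + -0.7100i → escape time 5
(row=3, col=1): c = -0.1560 + -0.7100i → escape time 5
(row=3, col=2): c = 0.1280 + -0.7100i → escape time 5
(row=3, col=3): c = 0.4120 + -0.7100i → escape time 5
(row=3, col=4): c = 0.6960 + -0.7100i → escape time 3
(row=3, col=5): c = 0.9800 + -0.7100i → escape time 2

Answer: 332222
555532
555533
555532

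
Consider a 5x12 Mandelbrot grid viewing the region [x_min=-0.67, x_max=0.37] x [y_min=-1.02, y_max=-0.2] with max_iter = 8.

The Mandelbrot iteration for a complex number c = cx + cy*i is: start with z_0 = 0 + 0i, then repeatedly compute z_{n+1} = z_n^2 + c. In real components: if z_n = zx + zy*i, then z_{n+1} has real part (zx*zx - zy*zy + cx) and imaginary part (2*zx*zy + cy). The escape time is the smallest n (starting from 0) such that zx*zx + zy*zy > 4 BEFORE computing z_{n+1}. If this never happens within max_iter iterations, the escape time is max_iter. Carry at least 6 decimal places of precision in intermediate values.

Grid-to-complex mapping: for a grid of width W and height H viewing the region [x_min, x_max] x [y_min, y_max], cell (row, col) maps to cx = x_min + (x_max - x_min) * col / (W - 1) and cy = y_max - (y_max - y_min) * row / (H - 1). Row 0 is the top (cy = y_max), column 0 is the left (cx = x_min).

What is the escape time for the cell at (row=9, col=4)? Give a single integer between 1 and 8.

Answer: 4

Derivation:
z_0 = 0 + 0i, c = 0.3700 + -0.8709i
Iter 1: z = 0.3700 + -0.8709i, |z|^2 = 0.8954
Iter 2: z = -0.2516 + -1.5154i, |z|^2 = 2.3597
Iter 3: z = -1.8631 + -0.1084i, |z|^2 = 3.4829
Iter 4: z = 3.8293 + -0.4669i, |z|^2 = 14.8819
Escaped at iteration 4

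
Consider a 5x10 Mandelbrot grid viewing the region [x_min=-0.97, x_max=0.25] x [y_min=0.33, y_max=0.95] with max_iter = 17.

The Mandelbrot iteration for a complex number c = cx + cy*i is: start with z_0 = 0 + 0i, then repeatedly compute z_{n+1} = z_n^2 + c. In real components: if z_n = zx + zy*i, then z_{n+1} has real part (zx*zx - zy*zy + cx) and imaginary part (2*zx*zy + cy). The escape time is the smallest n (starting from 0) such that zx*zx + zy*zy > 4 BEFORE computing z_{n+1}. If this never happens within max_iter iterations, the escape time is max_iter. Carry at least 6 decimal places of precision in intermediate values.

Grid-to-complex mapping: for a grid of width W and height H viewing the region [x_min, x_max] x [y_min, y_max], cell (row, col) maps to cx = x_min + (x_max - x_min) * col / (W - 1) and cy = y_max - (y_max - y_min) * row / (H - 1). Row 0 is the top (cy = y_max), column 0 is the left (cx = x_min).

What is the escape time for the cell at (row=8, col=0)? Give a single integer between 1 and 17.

Answer: 7

Derivation:
z_0 = 0 + 0i, c = -0.9700 + 0.3989i
Iter 1: z = -0.9700 + 0.3989i, |z|^2 = 1.1000
Iter 2: z = -0.1882 + -0.3750i, |z|^2 = 0.1760
Iter 3: z = -1.0752 + 0.5400i, |z|^2 = 1.4476
Iter 4: z = -0.1056 + -0.7624i, |z|^2 = 0.5924
Iter 5: z = -1.5400 + 0.5600i, |z|^2 = 2.6853
Iter 6: z = 1.0881 + -1.3259i, |z|^2 = 2.9419
Iter 7: z = -1.5439 + -2.4865i, |z|^2 = 8.5664
Escaped at iteration 7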